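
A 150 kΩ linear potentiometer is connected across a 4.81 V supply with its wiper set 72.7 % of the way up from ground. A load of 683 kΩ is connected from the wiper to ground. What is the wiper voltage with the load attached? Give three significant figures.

The wiper splits the pot into (1−α)R = 40.95 kΩ above and αR = 109.0 kΩ below.
Lower section ‖ load = 94.04 kΩ.
V_wiper = 4.81 × 94.04/(40.95 + 94.04) = 3.35 V.

V ≈ 3.35 V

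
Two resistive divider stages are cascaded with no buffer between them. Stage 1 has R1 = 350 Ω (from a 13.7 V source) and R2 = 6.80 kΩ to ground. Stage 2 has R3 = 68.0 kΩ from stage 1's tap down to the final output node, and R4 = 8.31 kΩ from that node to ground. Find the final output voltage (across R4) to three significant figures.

Stage 2 presents R3+R4 = 76310 Ω as a load on stage 1's tap.
Stage 1's lower leg becomes R2‖(R3+R4) = 6244 Ω, so V_mid = 13.7 × 6244/6594 = 12.97 V.
Stage 2 is itself unloaded: V_out = V_mid × R4/(R3+R4) = 12.97 × 8310/76310 = 1.41 V.

V_out ≈ 1.41 V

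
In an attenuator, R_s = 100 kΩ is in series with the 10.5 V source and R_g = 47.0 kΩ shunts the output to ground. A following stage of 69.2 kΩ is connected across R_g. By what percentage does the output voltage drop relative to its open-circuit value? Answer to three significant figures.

31.6 %

Unloaded V = 10.5 × 47.0/147.0 = 3.357 V.
Loaded: R_g‖R_L = 27.99 kΩ, giving V = 10.5 × 27.99/128.0 = 2.296 V.
Drop = (3.357 − 2.296) / 3.357 = 31.6 %.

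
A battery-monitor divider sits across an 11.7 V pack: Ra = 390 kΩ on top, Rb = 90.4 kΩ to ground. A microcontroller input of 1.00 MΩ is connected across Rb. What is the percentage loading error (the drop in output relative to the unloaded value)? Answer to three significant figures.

6.84 %

The divider's output (Thévenin) resistance is Ra‖Rb = 73.39 kΩ.
Fractional drop under load = R_th/(R_th + R_L) = 73.39 / (73.39 + 1000) = 0.06837.
So the output falls by 6.84 %.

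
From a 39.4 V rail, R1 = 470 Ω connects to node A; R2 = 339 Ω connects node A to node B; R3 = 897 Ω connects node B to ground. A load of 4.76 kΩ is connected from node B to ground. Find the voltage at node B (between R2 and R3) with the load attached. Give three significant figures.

V ≈ 19.0 V

At node B, R3 is in parallel with the load: R3‖R_L = 754.8 Ω.
Below node A the resistance is R2 + (R3‖R_L) = 1094 Ω, so V_A = 39.4 × 1094/1564 = 27.56 V.
Then V_B = V_A × (R3‖R_L)/(R2 + R3‖R_L) = 27.56 × 754.8/1094 = 19.0 V.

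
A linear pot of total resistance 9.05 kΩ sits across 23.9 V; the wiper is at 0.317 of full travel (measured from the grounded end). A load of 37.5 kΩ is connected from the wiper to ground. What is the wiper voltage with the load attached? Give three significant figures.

V ≈ 7.20 V

The wiper splits the pot into (1−α)R = 6.181 kΩ above and αR = 2.869 kΩ below.
Lower section ‖ load = 2.665 kΩ.
V_wiper = 23.9 × 2.665/(6.181 + 2.665) = 7.20 V.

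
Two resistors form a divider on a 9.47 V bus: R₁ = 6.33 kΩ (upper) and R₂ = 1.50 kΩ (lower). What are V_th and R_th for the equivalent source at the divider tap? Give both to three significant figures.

V_th is the open-circuit tap voltage: 9.47 × 1.50/(6.33 + 1.50) = 1.81 V.
With the supply zeroed, R₁ and R₂ appear in parallel from the tap: R_th = R₁‖R₂ = (6.33 × 1.50)/7.830 = 1.21 kΩ.

V_th = 1.81 V, R_th = 1.21 kΩ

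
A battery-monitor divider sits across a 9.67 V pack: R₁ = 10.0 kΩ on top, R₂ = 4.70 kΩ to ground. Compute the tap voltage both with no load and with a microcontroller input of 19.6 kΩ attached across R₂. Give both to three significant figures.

Open-circuit: V = 9.67 × 4.70/(10.0 + 4.70) = 3.09 V.
With the load, R₂ becomes R₂‖R_L = 3.791 kΩ, so V = 9.67 × 3.791/13.79 = 2.66 V.

Unloaded: 3.09 V; loaded: 2.66 V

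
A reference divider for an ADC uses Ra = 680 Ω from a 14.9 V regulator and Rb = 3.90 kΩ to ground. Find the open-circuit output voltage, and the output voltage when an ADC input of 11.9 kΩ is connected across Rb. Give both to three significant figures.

Open-circuit: V = 14.9 × 3900/(680 + 3900) = 12.7 V.
With the load, Rb becomes Rb‖R_L = 2937 Ω, so V = 14.9 × 2937/3617 = 12.1 V.

Unloaded: 12.7 V; loaded: 12.1 V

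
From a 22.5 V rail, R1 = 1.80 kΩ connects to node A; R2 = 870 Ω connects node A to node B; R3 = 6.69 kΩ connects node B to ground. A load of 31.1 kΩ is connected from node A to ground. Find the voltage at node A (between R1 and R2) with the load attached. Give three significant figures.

V ≈ 17.4 V

Below node A the series string R2+R3 = 7560 Ω sits in parallel with the 31100 Ω load: 6082 Ω.
V_A = 22.5 × 6082/(1800 + 6082) = 17.4 V.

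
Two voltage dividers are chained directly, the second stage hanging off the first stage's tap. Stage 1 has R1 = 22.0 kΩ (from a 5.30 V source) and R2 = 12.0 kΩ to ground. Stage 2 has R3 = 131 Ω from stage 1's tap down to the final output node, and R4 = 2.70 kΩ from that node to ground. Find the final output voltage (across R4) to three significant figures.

V_out ≈ 0.477 V

Stage 2 presents R3+R4 = 2831 Ω as a load on stage 1's tap.
Stage 1's lower leg becomes R2‖(R3+R4) = 2291 Ω, so V_mid = 5.30 × 2291/24290 = 0.4998 V.
Stage 2 is itself unloaded: V_out = V_mid × R4/(R3+R4) = 0.4998 × 2700/2831 = 0.477 V.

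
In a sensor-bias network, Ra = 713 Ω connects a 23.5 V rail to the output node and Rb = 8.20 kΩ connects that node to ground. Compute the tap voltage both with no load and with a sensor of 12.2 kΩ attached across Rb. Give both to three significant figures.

Unloaded: 21.6 V; loaded: 20.5 V

Open-circuit: V = 23.5 × 8200/(713 + 8200) = 21.6 V.
With the load, Rb becomes Rb‖R_L = 4904 Ω, so V = 23.5 × 4904/5617 = 20.5 V.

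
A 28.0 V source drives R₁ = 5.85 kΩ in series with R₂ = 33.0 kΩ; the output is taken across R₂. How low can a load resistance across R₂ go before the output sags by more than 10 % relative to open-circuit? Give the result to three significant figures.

R_L(min) ≈ 44.7 kΩ

Output resistance R_th = R₁‖R₂ = (5.85 × 33.0)/38.85 = 4.969 kΩ.
The fractional drop is R_th/(R_th + R_L); requiring this ≤ 0.100 gives R_L ≥ R_th(1/0.100 − 1) = 4.969 × 9.000 = 44.7 kΩ.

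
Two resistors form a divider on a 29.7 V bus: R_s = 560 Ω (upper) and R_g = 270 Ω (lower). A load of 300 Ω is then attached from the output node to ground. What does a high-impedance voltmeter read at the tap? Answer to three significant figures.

V_out ≈ 6.01 V

The load sits in parallel with R_g: R_g‖R_L = (270 × 300) / (270 + 300) = 142.1 Ω.
V_out = 29.7 × 142.1 / (560 + 142.1) = 29.7 × 142.1/702.1 = 6.01 V.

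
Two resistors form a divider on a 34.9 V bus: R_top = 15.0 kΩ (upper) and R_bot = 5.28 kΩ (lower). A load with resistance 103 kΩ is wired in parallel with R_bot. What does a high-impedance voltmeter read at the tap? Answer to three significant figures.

V_out ≈ 8.75 V

The load sits in parallel with R_bot: R_bot‖R_L = (5.28 × 103) / (5.28 + 103) = 5.023 kΩ.
V_out = 34.9 × 5.023 / (15.0 + 5.023) = 34.9 × 5.023/20.02 = 8.75 V.
(Unloaded it would have been 9.09 V.)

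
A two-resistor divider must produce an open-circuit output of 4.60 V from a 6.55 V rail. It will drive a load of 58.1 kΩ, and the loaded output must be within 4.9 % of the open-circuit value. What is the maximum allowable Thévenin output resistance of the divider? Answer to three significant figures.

R_th ≤ 2.99 kΩ

Loading drop = R_th/(R_th + R_L) ≤ 0.0490, so R_th ≤ R_L · ε/(1−ε) = 58.1 kΩ × 0.0490/0.9510 = 2.99 kΩ.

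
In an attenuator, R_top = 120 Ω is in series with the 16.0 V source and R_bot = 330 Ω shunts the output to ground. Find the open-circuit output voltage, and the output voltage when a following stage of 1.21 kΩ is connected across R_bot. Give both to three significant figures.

Open-circuit: V = 16.0 × 330/(120 + 330) = 11.7 V.
With the load, R_bot becomes R_bot‖R_L = 259.3 Ω, so V = 16.0 × 259.3/379.3 = 10.9 V.

Unloaded: 11.7 V; loaded: 10.9 V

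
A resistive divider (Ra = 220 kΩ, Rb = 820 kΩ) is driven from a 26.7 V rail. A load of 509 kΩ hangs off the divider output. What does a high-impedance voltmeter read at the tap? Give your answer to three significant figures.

The load sits in parallel with Rb: Rb‖R_L = (820 × 509) / (820 + 509) = 314.1 kΩ.
V_out = 26.7 × 314.1 / (220 + 314.1) = 26.7 × 314.1/534.1 = 15.7 V.
(Unloaded it would have been 21.1 V.)

V_out ≈ 15.7 V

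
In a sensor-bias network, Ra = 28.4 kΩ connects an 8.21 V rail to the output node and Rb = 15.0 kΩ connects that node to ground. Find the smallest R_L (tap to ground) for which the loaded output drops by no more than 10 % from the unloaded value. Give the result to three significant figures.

Output resistance R_th = Ra‖Rb = (28.4 × 15.0)/43.40 = 9.816 kΩ.
The fractional drop is R_th/(R_th + R_L); requiring this ≤ 0.100 gives R_L ≥ R_th(1/0.100 − 1) = 9.816 × 9.000 = 88.3 kΩ.

R_L(min) ≈ 88.3 kΩ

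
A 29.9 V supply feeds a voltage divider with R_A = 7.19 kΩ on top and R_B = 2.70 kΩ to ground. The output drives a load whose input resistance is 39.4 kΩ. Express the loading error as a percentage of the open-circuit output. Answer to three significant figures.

4.75 %

The divider's output (Thévenin) resistance is R_A‖R_B = 1.963 kΩ.
Fractional drop under load = R_th/(R_th + R_L) = 1.963 / (1.963 + 39.4) = 0.04746.
So the output falls by 4.75 %.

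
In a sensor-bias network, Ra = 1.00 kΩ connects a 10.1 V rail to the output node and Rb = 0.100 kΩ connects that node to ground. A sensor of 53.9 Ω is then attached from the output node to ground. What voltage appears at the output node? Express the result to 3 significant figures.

V_out ≈ 0.342 V

The load sits in parallel with Rb: Rb‖R_L = (100 × 53.9) / (100 + 53.9) = 35.02 Ω.
V_out = 10.1 × 35.02 / (1000 + 35.02) = 10.1 × 35.02/1035 = 0.342 V.
(Unloaded it would have been 0.918 V.)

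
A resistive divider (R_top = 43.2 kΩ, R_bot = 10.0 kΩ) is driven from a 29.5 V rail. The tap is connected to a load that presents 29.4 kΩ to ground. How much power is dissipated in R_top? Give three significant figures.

P ≈ 14.6 mW

Total resistance from the source is R_top + (R_bot‖R_L) = 50.66 kΩ, so I = 29.5/50.66 kΩ = 0.5823 mA.
P = I²·R_top = (0.5823 mA)² × 43.2 kΩ = 14.6 mW.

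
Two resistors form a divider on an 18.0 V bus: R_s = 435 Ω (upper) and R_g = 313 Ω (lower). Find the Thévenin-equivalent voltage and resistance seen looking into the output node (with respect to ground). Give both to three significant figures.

V_th = 7.53 V, R_th = 182 Ω

V_th is the open-circuit tap voltage: 18.0 × 313/(435 + 313) = 7.53 V.
With the supply zeroed, R_s and R_g appear in parallel from the tap: R_th = R_s‖R_g = (435 × 313)/748.0 = 182 Ω.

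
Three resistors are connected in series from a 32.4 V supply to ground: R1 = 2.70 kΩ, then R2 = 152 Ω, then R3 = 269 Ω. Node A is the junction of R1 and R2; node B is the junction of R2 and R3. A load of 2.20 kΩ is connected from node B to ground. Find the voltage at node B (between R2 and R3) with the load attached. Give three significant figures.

V ≈ 2.51 V

At node B, R3 is in parallel with the load: R3‖R_L = 239.7 Ω.
Below node A the resistance is R2 + (R3‖R_L) = 391.7 Ω, so V_A = 32.4 × 391.7/3092 = 4.105 V.
Then V_B = V_A × (R3‖R_L)/(R2 + R3‖R_L) = 4.105 × 239.7/391.7 = 2.51 V.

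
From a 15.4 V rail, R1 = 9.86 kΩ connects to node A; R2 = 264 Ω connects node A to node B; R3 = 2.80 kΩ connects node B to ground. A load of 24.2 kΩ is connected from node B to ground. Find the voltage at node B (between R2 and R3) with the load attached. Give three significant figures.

At node B, R3 is in parallel with the load: R3‖R_L = 2510 Ω.
Below node A the resistance is R2 + (R3‖R_L) = 2774 Ω, so V_A = 15.4 × 2774/12630 = 3.381 V.
Then V_B = V_A × (R3‖R_L)/(R2 + R3‖R_L) = 3.381 × 2510/2774 = 3.06 V.

V ≈ 3.06 V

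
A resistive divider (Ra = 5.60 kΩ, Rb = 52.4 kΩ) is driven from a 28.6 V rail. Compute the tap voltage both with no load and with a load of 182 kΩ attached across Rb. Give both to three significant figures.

Open-circuit: V = 28.6 × 52.4/(5.60 + 52.4) = 25.8 V.
With the load, Rb becomes Rb‖R_L = 40.69 kΩ, so V = 28.6 × 40.69/46.29 = 25.1 V.

Unloaded: 25.8 V; loaded: 25.1 V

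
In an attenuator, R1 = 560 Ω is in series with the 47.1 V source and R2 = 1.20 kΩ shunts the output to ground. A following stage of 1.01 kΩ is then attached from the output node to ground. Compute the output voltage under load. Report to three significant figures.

V_out ≈ 23.3 V

The load sits in parallel with R2: R2‖R_L = (1200 × 1010) / (1200 + 1010) = 548.4 Ω.
V_out = 47.1 × 548.4 / (560 + 548.4) = 47.1 × 548.4/1108 = 23.3 V.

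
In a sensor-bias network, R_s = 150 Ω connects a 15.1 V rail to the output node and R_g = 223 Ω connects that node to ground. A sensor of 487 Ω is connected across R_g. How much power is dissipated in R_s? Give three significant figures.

Total resistance from the source is R_s + (R_g‖R_L) = 303.0 Ω, so I = 15.1/303.0 Ω = 49.84 mA.
P = I²·R_s = (49.84 mA)² × 150 Ω = 373 mW.

P ≈ 373 mW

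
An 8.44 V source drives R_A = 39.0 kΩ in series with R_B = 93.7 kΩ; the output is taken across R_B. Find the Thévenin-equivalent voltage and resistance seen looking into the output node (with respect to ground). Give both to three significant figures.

V_th = 5.96 V, R_th = 27.5 kΩ

V_th is the open-circuit tap voltage: 8.44 × 93.7/(39.0 + 93.7) = 5.96 V.
With the supply zeroed, R_A and R_B appear in parallel from the tap: R_th = R_A‖R_B = (39.0 × 93.7)/132.7 = 27.5 kΩ.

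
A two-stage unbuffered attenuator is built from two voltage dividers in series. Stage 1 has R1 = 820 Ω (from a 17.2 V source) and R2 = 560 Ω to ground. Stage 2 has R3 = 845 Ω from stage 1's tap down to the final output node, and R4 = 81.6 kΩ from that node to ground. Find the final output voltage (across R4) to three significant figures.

Stage 2 presents R3+R4 = 82440 Ω as a load on stage 1's tap.
Stage 1's lower leg becomes R2‖(R3+R4) = 556.2 Ω, so V_mid = 17.2 × 556.2/1376 = 6.952 V.
Stage 2 is itself unloaded: V_out = V_mid × R4/(R3+R4) = 6.952 × 81600/82440 = 6.88 V.

V_out ≈ 6.88 V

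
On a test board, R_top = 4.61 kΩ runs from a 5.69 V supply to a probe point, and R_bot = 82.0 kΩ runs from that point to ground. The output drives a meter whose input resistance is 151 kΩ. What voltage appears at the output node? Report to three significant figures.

V_out ≈ 5.24 V

The load sits in parallel with R_bot: R_bot‖R_L = (82.0 × 151) / (82.0 + 151) = 53.14 kΩ.
V_out = 5.69 × 53.14 / (4.61 + 53.14) = 5.69 × 53.14/57.75 = 5.24 V.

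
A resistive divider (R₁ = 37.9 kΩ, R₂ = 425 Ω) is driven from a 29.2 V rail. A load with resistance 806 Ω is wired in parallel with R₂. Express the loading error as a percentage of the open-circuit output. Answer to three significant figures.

34.3 %

Unloaded V = 29.2 × 425/38320 = 0.3238 V.
Loaded: R₂‖R_L = 278.3 Ω, giving V = 29.2 × 278.3/38180 = 0.2128 V.
Drop = (0.3238 − 0.2128) / 0.3238 = 34.3 %.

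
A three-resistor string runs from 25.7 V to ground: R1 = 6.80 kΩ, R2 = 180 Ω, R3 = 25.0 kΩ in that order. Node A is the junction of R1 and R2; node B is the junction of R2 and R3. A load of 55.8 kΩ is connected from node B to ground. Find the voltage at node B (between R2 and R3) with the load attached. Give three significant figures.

V ≈ 18.3 V

At node B, R3 is in parallel with the load: R3‖R_L = 17260 Ω.
Below node A the resistance is R2 + (R3‖R_L) = 17440 Ω, so V_A = 25.7 × 17440/24240 = 18.49 V.
Then V_B = V_A × (R3‖R_L)/(R2 + R3‖R_L) = 18.49 × 17260/17440 = 18.3 V.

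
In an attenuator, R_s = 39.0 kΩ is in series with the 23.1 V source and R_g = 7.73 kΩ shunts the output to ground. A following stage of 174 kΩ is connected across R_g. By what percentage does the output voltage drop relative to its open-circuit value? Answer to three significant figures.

The divider's output (Thévenin) resistance is R_s‖R_g = 6.451 kΩ.
Fractional drop under load = R_th/(R_th + R_L) = 6.451 / (6.451 + 174) = 0.03575.
So the output falls by 3.58 %.

3.58 %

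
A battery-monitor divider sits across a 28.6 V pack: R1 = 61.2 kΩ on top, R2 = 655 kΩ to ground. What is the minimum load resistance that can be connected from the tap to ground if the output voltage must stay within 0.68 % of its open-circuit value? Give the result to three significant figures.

R_L(min) ≈ 8.17 MΩ

Output resistance R_th = R1‖R2 = (61.2 × 655)/716.2 = 55.97 kΩ.
The fractional drop is R_th/(R_th + R_L); requiring this ≤ 0.00680 gives R_L ≥ R_th(1/0.00680 − 1) = 55.97 × 146.1 = 8.17 MΩ.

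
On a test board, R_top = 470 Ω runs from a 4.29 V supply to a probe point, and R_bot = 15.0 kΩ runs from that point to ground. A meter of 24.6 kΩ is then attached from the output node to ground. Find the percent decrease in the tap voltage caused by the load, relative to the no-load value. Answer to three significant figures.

The divider's output (Thévenin) resistance is R_top‖R_bot = 455.7 Ω.
Fractional drop under load = R_th/(R_th + R_L) = 455.7 / (455.7 + 24600) = 0.01819.
So the output falls by 1.82 %.

1.82 %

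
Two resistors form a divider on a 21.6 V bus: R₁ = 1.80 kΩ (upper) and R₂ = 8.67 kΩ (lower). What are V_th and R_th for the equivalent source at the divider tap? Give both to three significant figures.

V_th = 17.9 V, R_th = 1.49 kΩ

V_th is the open-circuit tap voltage: 21.6 × 8.67/(1.80 + 8.67) = 17.9 V.
With the supply zeroed, R₁ and R₂ appear in parallel from the tap: R_th = R₁‖R₂ = (1.80 × 8.67)/10.47 = 1.49 kΩ.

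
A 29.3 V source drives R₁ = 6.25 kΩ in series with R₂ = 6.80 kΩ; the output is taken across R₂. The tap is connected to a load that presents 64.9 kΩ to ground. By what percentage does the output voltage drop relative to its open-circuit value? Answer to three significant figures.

4.78 %

The divider's output (Thévenin) resistance is R₁‖R₂ = 3.257 kΩ.
Fractional drop under load = R_th/(R_th + R_L) = 3.257 / (3.257 + 64.9) = 0.04778.
So the output falls by 4.78 %.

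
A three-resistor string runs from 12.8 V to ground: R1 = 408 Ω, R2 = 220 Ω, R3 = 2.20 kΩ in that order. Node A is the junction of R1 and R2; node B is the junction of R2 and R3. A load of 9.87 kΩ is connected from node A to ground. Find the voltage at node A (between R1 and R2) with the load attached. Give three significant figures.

Below node A the series string R2+R3 = 2420 Ω sits in parallel with the 9870 Ω load: 1943 Ω.
V_A = 12.8 × 1943/(408 + 1943) = 10.6 V.

V ≈ 10.6 V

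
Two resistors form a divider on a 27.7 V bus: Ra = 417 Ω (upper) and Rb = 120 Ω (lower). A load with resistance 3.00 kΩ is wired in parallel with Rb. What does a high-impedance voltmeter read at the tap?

The load sits in parallel with Rb: Rb‖R_L = (120 × 3000) / (120 + 3000) = 115.4 Ω.
V_out = 27.7 × 115.4 / (417 + 115.4) = 27.7 × 115.4/532.4 = 6.00 V.

V_out ≈ 6.00 V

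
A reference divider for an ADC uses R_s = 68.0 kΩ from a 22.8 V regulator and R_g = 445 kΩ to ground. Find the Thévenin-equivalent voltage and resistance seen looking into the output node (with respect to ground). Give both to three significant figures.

V_th is the open-circuit tap voltage: 22.8 × 445/(68.0 + 445) = 19.8 V.
With the supply zeroed, R_s and R_g appear in parallel from the tap: R_th = R_s‖R_g = (68.0 × 445)/513.0 = 59.0 kΩ.

V_th = 19.8 V, R_th = 59.0 kΩ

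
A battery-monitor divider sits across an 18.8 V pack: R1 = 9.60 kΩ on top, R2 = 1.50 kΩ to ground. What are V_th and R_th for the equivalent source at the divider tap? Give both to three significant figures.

V_th is the open-circuit tap voltage: 18.8 × 1.50/(9.60 + 1.50) = 2.54 V.
With the supply zeroed, R1 and R2 appear in parallel from the tap: R_th = R1‖R2 = (9.60 × 1.50)/11.10 = 1.30 kΩ.

V_th = 2.54 V, R_th = 1.30 kΩ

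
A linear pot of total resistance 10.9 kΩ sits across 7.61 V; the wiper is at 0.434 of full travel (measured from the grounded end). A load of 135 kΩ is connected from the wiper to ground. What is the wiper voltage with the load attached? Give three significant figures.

The wiper splits the pot into (1−α)R = 6.169 kΩ above and αR = 4.731 kΩ below.
Lower section ‖ load = 4.570 kΩ.
V_wiper = 7.61 × 4.570/(6.169 + 4.570) = 3.24 V.

V ≈ 3.24 V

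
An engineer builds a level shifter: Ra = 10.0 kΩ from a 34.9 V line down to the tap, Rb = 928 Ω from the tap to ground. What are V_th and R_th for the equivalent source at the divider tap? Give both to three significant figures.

V_th = 2.96 V, R_th = 849 Ω

V_th is the open-circuit tap voltage: 34.9 × 928/(10000 + 928) = 2.96 V.
With the supply zeroed, Ra and Rb appear in parallel from the tap: R_th = Ra‖Rb = (10000 × 928)/10930 = 849 Ω.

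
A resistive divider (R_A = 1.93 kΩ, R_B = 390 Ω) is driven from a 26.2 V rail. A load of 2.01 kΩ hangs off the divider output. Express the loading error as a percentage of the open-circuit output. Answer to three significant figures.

The divider's output (Thévenin) resistance is R_A‖R_B = 324.4 Ω.
Fractional drop under load = R_th/(R_th + R_L) = 324.4 / (324.4 + 2010) = 0.1390.
So the output falls by 13.9 %.

13.9 %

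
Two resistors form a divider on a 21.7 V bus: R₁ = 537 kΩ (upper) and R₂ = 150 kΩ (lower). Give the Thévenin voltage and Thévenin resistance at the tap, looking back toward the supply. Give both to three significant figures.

V_th is the open-circuit tap voltage: 21.7 × 150/(537 + 150) = 4.74 V.
With the supply zeroed, R₁ and R₂ appear in parallel from the tap: R_th = R₁‖R₂ = (537 × 150)/687.0 = 117 kΩ.

V_th = 4.74 V, R_th = 117 kΩ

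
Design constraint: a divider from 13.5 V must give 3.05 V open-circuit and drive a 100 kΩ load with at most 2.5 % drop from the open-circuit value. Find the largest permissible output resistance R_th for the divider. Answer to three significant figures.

Loading drop = R_th/(R_th + R_L) ≤ 0.0250, so R_th ≤ R_L · ε/(1−ε) = 100 kΩ × 0.0250/0.9750 = 2.56 kΩ.
(Any R1, R2 with R2/(R1+R2) = 0.226 and R1‖R2 ≤ 2.56 kΩ will meet the spec.)

R_th ≤ 2.56 kΩ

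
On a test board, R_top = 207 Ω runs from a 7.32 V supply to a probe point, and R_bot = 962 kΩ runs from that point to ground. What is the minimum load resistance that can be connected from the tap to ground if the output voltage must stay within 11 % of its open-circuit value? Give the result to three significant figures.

R_L(min) ≈ 1.67 kΩ

Output resistance R_th = R_top‖R_bot = (207 × 962000)/962200 = 207.0 Ω.
The fractional drop is R_th/(R_th + R_L); requiring this ≤ 0.110 gives R_L ≥ R_th(1/0.110 − 1) = 207.0 × 8.091 = 1.67 kΩ.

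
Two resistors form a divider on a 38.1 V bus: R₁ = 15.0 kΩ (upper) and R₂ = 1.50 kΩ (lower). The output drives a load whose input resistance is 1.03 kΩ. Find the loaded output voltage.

The load sits in parallel with R₂: R₂‖R_L = (1.50 × 1.03) / (1.50 + 1.03) = 0.6107 kΩ.
V_out = 38.1 × 0.6107 / (15.0 + 0.6107) = 38.1 × 0.6107/15.61 = 1.49 V.

V_out ≈ 1.49 V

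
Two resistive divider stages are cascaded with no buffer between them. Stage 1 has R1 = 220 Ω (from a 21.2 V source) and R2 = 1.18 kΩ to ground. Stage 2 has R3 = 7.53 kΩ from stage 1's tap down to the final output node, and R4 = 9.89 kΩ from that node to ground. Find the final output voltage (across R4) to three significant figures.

Stage 2 presents R3+R4 = 17420 Ω as a load on stage 1's tap.
Stage 1's lower leg becomes R2‖(R3+R4) = 1105 Ω, so V_mid = 21.2 × 1105/1325 = 17.68 V.
Stage 2 is itself unloaded: V_out = V_mid × R4/(R3+R4) = 17.68 × 9890/17420 = 10.0 V.

V_out ≈ 10.0 V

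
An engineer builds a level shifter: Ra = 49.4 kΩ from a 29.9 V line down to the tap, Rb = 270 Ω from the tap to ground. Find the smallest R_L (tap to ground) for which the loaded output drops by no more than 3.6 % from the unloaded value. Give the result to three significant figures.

R_L(min) ≈ 7.19 kΩ

Output resistance R_th = Ra‖Rb = (49400 × 270)/49670 = 268.5 Ω.
The fractional drop is R_th/(R_th + R_L); requiring this ≤ 0.0360 gives R_L ≥ R_th(1/0.0360 − 1) = 268.5 × 26.78 = 7.19 kΩ.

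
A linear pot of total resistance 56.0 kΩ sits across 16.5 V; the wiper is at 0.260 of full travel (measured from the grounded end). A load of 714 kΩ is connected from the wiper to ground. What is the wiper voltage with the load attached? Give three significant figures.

V ≈ 4.23 V

The wiper splits the pot into (1−α)R = 41.44 kΩ above and αR = 14.56 kΩ below.
Lower section ‖ load = 14.27 kΩ.
V_wiper = 16.5 × 14.27/(41.44 + 14.27) = 4.23 V.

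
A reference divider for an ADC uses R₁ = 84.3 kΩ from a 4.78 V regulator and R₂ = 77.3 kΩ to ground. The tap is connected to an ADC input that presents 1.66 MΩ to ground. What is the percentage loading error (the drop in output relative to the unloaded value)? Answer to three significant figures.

The divider's output (Thévenin) resistance is R₁‖R₂ = 40.32 kΩ.
Fractional drop under load = R_th/(R_th + R_L) = 40.32 / (40.32 + 1660) = 0.02372.
So the output falls by 2.37 %.

2.37 %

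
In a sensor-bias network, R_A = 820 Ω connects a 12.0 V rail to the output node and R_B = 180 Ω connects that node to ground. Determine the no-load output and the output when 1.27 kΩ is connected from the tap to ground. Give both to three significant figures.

Unloaded: 2.16 V; loaded: 1.94 V

Open-circuit: V = 12.0 × 180/(820 + 180) = 2.16 V.
With the load, R_B becomes R_B‖R_L = 157.7 Ω, so V = 12.0 × 157.7/977.7 = 1.94 V.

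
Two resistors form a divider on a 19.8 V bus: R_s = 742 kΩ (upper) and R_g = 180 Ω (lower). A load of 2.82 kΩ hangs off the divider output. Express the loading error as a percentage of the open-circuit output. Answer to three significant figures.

The divider's output (Thévenin) resistance is R_s‖R_g = 180.0 Ω.
Fractional drop under load = R_th/(R_th + R_L) = 180.0 / (180.0 + 2820) = 0.05999.
So the output falls by 6.00 %.

6.00 %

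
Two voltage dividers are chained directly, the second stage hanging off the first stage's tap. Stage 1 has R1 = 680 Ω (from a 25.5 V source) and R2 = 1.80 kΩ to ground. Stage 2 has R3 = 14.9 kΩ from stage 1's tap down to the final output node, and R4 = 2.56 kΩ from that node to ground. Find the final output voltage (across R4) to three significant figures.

Stage 2 presents R3+R4 = 17460 Ω as a load on stage 1's tap.
Stage 1's lower leg becomes R2‖(R3+R4) = 1632 Ω, so V_mid = 25.5 × 1632/2312 = 18.00 V.
Stage 2 is itself unloaded: V_out = V_mid × R4/(R3+R4) = 18.00 × 2560/17460 = 2.64 V.

V_out ≈ 2.64 V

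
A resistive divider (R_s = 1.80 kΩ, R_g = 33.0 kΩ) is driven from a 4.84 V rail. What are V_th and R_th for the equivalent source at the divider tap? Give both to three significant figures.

V_th = 4.59 V, R_th = 1.71 kΩ

V_th is the open-circuit tap voltage: 4.84 × 33.0/(1.80 + 33.0) = 4.59 V.
With the supply zeroed, R_s and R_g appear in parallel from the tap: R_th = R_s‖R_g = (1.80 × 33.0)/34.80 = 1.71 kΩ.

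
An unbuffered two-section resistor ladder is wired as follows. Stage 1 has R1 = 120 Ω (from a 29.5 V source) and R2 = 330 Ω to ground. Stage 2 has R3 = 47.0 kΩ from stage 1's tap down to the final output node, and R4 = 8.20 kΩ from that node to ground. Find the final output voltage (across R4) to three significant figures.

Stage 2 presents R3+R4 = 55200 Ω as a load on stage 1's tap.
Stage 1's lower leg becomes R2‖(R3+R4) = 328.0 Ω, so V_mid = 29.5 × 328.0/448.0 = 21.60 V.
Stage 2 is itself unloaded: V_out = V_mid × R4/(R3+R4) = 21.60 × 8200/55200 = 3.21 V.

V_out ≈ 3.21 V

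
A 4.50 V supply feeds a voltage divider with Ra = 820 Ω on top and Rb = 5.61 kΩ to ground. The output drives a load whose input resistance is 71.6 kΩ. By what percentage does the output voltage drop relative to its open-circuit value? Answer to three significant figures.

0.989 %

The divider's output (Thévenin) resistance is Ra‖Rb = 715.4 Ω.
Fractional drop under load = R_th/(R_th + R_L) = 715.4 / (715.4 + 71600) = 0.009893.
So the output falls by 0.989 %.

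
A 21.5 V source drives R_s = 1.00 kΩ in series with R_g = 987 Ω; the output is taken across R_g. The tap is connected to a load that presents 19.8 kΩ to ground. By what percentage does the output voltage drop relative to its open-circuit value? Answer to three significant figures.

2.45 %

The divider's output (Thévenin) resistance is R_s‖R_g = 496.7 Ω.
Fractional drop under load = R_th/(R_th + R_L) = 496.7 / (496.7 + 19800) = 0.02447.
So the output falls by 2.45 %.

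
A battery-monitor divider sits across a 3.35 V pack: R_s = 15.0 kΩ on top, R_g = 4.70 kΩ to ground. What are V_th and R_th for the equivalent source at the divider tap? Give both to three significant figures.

V_th = 0.799 V, R_th = 3.58 kΩ

V_th is the open-circuit tap voltage: 3.35 × 4.70/(15.0 + 4.70) = 0.799 V.
With the supply zeroed, R_s and R_g appear in parallel from the tap: R_th = R_s‖R_g = (15.0 × 4.70)/19.70 = 3.58 kΩ.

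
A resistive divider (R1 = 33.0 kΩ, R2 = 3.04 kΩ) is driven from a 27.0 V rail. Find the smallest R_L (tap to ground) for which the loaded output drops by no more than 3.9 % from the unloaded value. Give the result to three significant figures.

R_L(min) ≈ 68.6 kΩ

Output resistance R_th = R1‖R2 = (33.0 × 3.04)/36.04 = 2.784 kΩ.
The fractional drop is R_th/(R_th + R_L); requiring this ≤ 0.0390 gives R_L ≥ R_th(1/0.0390 − 1) = 2.784 × 24.64 = 68.6 kΩ.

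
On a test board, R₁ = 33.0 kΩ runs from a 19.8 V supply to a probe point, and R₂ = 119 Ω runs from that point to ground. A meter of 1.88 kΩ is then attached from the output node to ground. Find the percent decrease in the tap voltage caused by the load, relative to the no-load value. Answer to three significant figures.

The divider's output (Thévenin) resistance is R₁‖R₂ = 118.6 Ω.
Fractional drop under load = R_th/(R_th + R_L) = 118.6 / (118.6 + 1880) = 0.05933.
So the output falls by 5.93 %.

5.93 %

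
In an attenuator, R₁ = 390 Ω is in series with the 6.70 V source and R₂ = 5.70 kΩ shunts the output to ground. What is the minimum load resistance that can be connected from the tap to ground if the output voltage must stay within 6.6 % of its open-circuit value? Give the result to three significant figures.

Output resistance R_th = R₁‖R₂ = (390 × 5700)/6090 = 365.0 Ω.
The fractional drop is R_th/(R_th + R_L); requiring this ≤ 0.0660 gives R_L ≥ R_th(1/0.0660 − 1) = 365.0 × 14.15 = 5.17 kΩ.

R_L(min) ≈ 5.17 kΩ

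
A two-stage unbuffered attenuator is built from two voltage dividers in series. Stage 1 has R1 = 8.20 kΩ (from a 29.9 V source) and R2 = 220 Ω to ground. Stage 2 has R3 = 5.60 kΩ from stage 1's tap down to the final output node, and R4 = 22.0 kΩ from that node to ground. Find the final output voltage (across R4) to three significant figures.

V_out ≈ 0.618 V

Stage 2 presents R3+R4 = 27600 Ω as a load on stage 1's tap.
Stage 1's lower leg becomes R2‖(R3+R4) = 218.3 Ω, so V_mid = 29.9 × 218.3/8418 = 0.7752 V.
Stage 2 is itself unloaded: V_out = V_mid × R4/(R3+R4) = 0.7752 × 22000/27600 = 0.618 V.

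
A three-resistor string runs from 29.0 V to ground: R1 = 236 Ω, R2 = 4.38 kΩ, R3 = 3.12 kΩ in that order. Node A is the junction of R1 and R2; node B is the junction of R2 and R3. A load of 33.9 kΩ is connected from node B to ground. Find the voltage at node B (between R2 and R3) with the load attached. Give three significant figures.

V ≈ 11.1 V

At node B, R3 is in parallel with the load: R3‖R_L = 2857 Ω.
Below node A the resistance is R2 + (R3‖R_L) = 7237 Ω, so V_A = 29.0 × 7237/7473 = 28.08 V.
Then V_B = V_A × (R3‖R_L)/(R2 + R3‖R_L) = 28.08 × 2857/7237 = 11.1 V.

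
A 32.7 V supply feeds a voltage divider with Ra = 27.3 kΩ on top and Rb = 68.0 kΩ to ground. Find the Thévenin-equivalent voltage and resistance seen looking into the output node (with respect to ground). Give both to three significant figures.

V_th = 23.3 V, R_th = 19.5 kΩ

V_th is the open-circuit tap voltage: 32.7 × 68.0/(27.3 + 68.0) = 23.3 V.
With the supply zeroed, Ra and Rb appear in parallel from the tap: R_th = Ra‖Rb = (27.3 × 68.0)/95.30 = 19.5 kΩ.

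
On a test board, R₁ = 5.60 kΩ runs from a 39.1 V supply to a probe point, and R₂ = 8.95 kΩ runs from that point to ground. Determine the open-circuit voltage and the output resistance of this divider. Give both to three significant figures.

V_th = 24.1 V, R_th = 3.44 kΩ

V_th is the open-circuit tap voltage: 39.1 × 8.95/(5.60 + 8.95) = 24.1 V.
With the supply zeroed, R₁ and R₂ appear in parallel from the tap: R_th = R₁‖R₂ = (5.60 × 8.95)/14.55 = 3.44 kΩ.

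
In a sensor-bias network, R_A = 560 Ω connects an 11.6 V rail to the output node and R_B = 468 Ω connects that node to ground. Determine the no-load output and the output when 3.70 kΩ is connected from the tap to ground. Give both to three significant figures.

Unloaded: 5.28 V; loaded: 4.94 V

Open-circuit: V = 11.6 × 468/(560 + 468) = 5.28 V.
With the load, R_B becomes R_B‖R_L = 415.5 Ω, so V = 11.6 × 415.5/975.5 = 4.94 V.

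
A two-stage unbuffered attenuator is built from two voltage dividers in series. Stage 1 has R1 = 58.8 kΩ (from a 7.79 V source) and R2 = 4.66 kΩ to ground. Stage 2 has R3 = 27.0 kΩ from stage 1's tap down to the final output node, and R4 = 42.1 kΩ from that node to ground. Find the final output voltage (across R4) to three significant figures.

V_out ≈ 0.328 V

Stage 2 presents R3+R4 = 69.10 kΩ as a load on stage 1's tap.
Stage 1's lower leg becomes R2‖(R3+R4) = 4.366 kΩ, so V_mid = 7.79 × 4.366/63.17 = 0.5384 V.
Stage 2 is itself unloaded: V_out = V_mid × R4/(R3+R4) = 0.5384 × 42.1/69.10 = 0.328 V.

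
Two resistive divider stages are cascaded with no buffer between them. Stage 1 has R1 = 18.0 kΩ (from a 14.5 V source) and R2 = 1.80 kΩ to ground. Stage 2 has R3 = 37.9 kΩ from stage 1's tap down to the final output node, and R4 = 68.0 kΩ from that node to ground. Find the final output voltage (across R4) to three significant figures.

V_out ≈ 0.834 V

Stage 2 presents R3+R4 = 105.9 kΩ as a load on stage 1's tap.
Stage 1's lower leg becomes R2‖(R3+R4) = 1.770 kΩ, so V_mid = 14.5 × 1.770/19.77 = 1.298 V.
Stage 2 is itself unloaded: V_out = V_mid × R4/(R3+R4) = 1.298 × 68.0/105.9 = 0.834 V.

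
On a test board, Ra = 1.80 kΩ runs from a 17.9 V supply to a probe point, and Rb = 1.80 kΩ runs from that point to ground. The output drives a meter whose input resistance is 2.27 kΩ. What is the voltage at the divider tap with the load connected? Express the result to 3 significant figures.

V_out ≈ 6.41 V

The load sits in parallel with Rb: Rb‖R_L = (1.80 × 2.27) / (1.80 + 2.27) = 1.004 kΩ.
V_out = 17.9 × 1.004 / (1.80 + 1.004) = 17.9 × 1.004/2.804 = 6.41 V.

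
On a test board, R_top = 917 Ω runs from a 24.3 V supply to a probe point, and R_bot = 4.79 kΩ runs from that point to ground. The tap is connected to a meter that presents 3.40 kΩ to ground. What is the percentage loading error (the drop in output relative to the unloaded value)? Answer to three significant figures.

18.5 %

The divider's output (Thévenin) resistance is R_top‖R_bot = 769.7 Ω.
Fractional drop under load = R_th/(R_th + R_L) = 769.7 / (769.7 + 3400) = 0.1846.
So the output falls by 18.5 %.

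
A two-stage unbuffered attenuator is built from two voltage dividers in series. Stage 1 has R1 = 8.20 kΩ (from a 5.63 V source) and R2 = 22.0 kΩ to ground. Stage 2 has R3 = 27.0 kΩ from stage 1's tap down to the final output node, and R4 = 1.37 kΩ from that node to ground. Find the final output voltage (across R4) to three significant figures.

Stage 2 presents R3+R4 = 28.37 kΩ as a load on stage 1's tap.
Stage 1's lower leg becomes R2‖(R3+R4) = 12.39 kΩ, so V_mid = 5.63 × 12.39/20.59 = 3.388 V.
Stage 2 is itself unloaded: V_out = V_mid × R4/(R3+R4) = 3.388 × 1.37/28.37 = 0.164 V.

V_out ≈ 0.164 V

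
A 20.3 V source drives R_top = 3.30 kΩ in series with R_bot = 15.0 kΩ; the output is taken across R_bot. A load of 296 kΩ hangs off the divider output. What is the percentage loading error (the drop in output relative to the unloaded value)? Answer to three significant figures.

0.906 %

The divider's output (Thévenin) resistance is R_top‖R_bot = 2.705 kΩ.
Fractional drop under load = R_th/(R_th + R_L) = 2.705 / (2.705 + 296) = 0.009055.
So the output falls by 0.906 %.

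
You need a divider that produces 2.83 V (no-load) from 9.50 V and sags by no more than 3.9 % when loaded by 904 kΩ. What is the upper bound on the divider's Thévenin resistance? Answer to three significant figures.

Loading drop = R_th/(R_th + R_L) ≤ 0.0390, so R_th ≤ R_L · ε/(1−ε) = 904 kΩ × 0.0390/0.9610 = 36.7 kΩ.

R_th ≤ 36.7 kΩ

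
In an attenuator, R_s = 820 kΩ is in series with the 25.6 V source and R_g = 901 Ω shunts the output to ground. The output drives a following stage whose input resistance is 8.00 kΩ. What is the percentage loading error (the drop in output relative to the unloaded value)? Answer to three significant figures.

The divider's output (Thévenin) resistance is R_s‖R_g = 900.0 Ω.
Fractional drop under load = R_th/(R_th + R_L) = 900.0 / (900.0 + 8000) = 0.1011.
So the output falls by 10.1 %.

10.1 %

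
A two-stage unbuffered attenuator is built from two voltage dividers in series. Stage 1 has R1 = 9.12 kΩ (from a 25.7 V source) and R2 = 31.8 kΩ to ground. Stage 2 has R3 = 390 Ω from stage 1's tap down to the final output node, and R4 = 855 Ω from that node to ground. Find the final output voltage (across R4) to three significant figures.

Stage 2 presents R3+R4 = 1245 Ω as a load on stage 1's tap.
Stage 1's lower leg becomes R2‖(R3+R4) = 1198 Ω, so V_mid = 25.7 × 1198/10320 = 2.984 V.
Stage 2 is itself unloaded: V_out = V_mid × R4/(R3+R4) = 2.984 × 855/1245 = 2.05 V.

V_out ≈ 2.05 V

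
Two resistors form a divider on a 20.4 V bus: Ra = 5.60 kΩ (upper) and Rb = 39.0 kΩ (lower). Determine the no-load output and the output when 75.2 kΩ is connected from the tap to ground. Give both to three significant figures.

Open-circuit: V = 20.4 × 39.0/(5.60 + 39.0) = 17.8 V.
With the load, Rb becomes Rb‖R_L = 25.68 kΩ, so V = 20.4 × 25.68/31.28 = 16.7 V.

Unloaded: 17.8 V; loaded: 16.7 V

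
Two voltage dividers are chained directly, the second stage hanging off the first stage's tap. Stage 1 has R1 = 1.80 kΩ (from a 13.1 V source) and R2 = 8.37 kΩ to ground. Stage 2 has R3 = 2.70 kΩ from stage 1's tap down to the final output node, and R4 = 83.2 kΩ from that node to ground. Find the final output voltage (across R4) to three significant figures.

V_out ≈ 10.3 V

Stage 2 presents R3+R4 = 85.90 kΩ as a load on stage 1's tap.
Stage 1's lower leg becomes R2‖(R3+R4) = 7.627 kΩ, so V_mid = 13.1 × 7.627/9.427 = 10.60 V.
Stage 2 is itself unloaded: V_out = V_mid × R4/(R3+R4) = 10.60 × 83.2/85.90 = 10.3 V.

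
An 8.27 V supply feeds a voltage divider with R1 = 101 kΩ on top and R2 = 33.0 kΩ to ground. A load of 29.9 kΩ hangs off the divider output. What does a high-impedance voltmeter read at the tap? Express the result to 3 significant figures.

V_out ≈ 1.11 V

The load sits in parallel with R2: R2‖R_L = (33.0 × 29.9) / (33.0 + 29.9) = 15.69 kΩ.
V_out = 8.27 × 15.69 / (101 + 15.69) = 8.27 × 15.69/116.7 = 1.11 V.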